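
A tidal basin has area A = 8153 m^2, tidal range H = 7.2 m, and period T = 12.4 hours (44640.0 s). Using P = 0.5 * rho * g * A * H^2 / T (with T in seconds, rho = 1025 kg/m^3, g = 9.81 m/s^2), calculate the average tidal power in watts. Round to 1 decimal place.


Convert period to seconds: T = 12.4 * 3600 = 44640.0 s
H^2 = 7.2^2 = 51.84
P = 0.5 * rho * g * A * H^2 / T
P = 0.5 * 1025 * 9.81 * 8153 * 51.84 / 44640.0
P = 47601.6 W

47601.6


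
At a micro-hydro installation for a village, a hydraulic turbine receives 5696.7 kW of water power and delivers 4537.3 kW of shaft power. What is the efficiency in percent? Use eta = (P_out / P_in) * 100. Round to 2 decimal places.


Turbine efficiency = (output power / input power) * 100
eta = (4537.3 / 5696.7) * 100
eta = 79.65%

79.65


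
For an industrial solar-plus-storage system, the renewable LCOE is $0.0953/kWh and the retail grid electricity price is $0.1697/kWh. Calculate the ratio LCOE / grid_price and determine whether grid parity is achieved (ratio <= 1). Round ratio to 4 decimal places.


Compare LCOE to grid price:
  LCOE = $0.0953/kWh, Grid price = $0.1697/kWh
  Ratio = LCOE / grid_price = 0.0953 / 0.1697 = 0.5616
  Grid parity achieved (ratio <= 1)? yes

0.5616


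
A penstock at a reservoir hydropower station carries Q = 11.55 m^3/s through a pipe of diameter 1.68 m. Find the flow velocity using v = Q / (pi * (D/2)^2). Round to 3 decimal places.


Compute pipe cross-sectional area:
  A = pi * (D/2)^2 = pi * (1.68/2)^2 = 2.2167 m^2
Calculate velocity:
  v = Q / A = 11.55 / 2.2167
  v = 5.210 m/s

5.210


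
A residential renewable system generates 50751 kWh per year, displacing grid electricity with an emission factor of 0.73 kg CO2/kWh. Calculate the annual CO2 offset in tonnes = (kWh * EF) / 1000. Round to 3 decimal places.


CO2 offset in kg = generation * emission_factor
CO2 offset = 50751 * 0.73 = 37048.23 kg
Convert to tonnes:
  CO2 offset = 37048.23 / 1000 = 37.048 tonnes

37.048


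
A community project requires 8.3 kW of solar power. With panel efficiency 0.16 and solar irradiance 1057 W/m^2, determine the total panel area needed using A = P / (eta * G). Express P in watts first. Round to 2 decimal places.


Convert target power to watts: P = 8.3 * 1000 = 8300.0 W
Compute denominator: eta * G = 0.16 * 1057 = 169.12
Required area A = P / (eta * G) = 8300.0 / 169.12
A = 49.08 m^2

49.08


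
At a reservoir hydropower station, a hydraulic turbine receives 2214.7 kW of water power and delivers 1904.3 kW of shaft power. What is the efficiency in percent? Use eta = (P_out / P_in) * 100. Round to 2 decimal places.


Turbine efficiency = (output power / input power) * 100
eta = (1904.3 / 2214.7) * 100
eta = 85.98%

85.98


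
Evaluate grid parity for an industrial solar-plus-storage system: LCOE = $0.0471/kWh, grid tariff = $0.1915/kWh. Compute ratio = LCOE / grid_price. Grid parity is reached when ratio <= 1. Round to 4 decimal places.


Compare LCOE to grid price:
  LCOE = $0.0471/kWh, Grid price = $0.1915/kWh
  Ratio = LCOE / grid_price = 0.0471 / 0.1915 = 0.2460
  Grid parity achieved (ratio <= 1)? yes

0.2460


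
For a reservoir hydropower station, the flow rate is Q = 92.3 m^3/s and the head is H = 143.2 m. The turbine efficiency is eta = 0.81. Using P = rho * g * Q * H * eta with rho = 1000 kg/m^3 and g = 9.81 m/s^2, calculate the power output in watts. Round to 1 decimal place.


Apply the hydropower formula P = rho * g * Q * H * eta
rho * g = 1000 * 9.81 = 9810.0
P = 9810.0 * 92.3 * 143.2 * 0.81
P = 105026464.3 W

105026464.3


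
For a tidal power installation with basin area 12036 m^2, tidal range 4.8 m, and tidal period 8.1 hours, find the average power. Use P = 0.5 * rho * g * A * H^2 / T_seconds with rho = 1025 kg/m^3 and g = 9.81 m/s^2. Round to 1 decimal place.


Convert period to seconds: T = 8.1 * 3600 = 29160.0 s
H^2 = 4.8^2 = 23.04
P = 0.5 * rho * g * A * H^2 / T
P = 0.5 * 1025 * 9.81 * 12036 * 23.04 / 29160.0
P = 47812.3 W

47812.3


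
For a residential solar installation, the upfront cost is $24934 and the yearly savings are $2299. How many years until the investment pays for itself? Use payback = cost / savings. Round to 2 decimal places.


Simple payback period = initial cost / annual savings
Payback = 24934 / 2299
Payback = 10.85 years

10.85


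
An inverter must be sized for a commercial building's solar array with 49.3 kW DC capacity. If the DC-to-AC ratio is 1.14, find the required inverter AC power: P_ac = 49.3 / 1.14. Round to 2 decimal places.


The inverter AC capacity is determined by the DC/AC ratio.
Given: P_dc = 49.3 kW, DC/AC ratio = 1.14
P_ac = P_dc / ratio = 49.3 / 1.14
P_ac = 43.25 kW

43.25


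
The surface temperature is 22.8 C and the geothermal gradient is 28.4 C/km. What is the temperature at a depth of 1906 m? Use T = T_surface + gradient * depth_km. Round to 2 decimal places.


Convert depth to km: 1906 / 1000 = 1.906 km
Temperature increase = gradient * depth_km = 28.4 * 1.906 = 54.13 C
Temperature at depth = T_surface + delta_T = 22.8 + 54.13
T = 76.93 C

76.93


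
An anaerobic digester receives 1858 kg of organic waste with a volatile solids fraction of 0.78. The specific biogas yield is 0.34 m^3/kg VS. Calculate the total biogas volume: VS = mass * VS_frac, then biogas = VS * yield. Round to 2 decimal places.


Compute volatile solids:
  VS = mass * VS_fraction = 1858 * 0.78 = 1449.24 kg
Calculate biogas volume:
  Biogas = VS * specific_yield = 1449.24 * 0.34
  Biogas = 492.74 m^3

492.74


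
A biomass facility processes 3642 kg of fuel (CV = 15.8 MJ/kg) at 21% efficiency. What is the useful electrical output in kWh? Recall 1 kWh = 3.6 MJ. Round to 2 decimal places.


Total energy = mass * CV = 3642 * 15.8 = 57543.6 MJ
Useful energy = total * eta = 57543.6 * 0.21 = 12084.16 MJ
Convert to kWh: 12084.16 / 3.6
Useful energy = 3356.71 kWh

3356.71


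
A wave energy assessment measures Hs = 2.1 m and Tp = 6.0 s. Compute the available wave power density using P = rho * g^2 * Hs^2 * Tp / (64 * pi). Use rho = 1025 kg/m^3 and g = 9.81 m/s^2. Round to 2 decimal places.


Apply wave power formula:
  g^2 = 9.81^2 = 96.2361
  Hs^2 = 2.1^2 = 4.41
  Numerator = rho * g^2 * Hs^2 * Tp = 1025 * 96.2361 * 4.41 * 6.0 = 2610067.39
  Denominator = 64 * pi = 201.0619
  P = 2610067.39 / 201.0619 = 12981.41 W/m

12981.41


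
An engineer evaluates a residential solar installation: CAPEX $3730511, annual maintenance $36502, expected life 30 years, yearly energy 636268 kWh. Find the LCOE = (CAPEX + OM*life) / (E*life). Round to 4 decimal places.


Total cost = CAPEX + OM * lifetime = 3730511 + 36502 * 30 = 3730511 + 1095060 = 4825571
Total generation = annual * lifetime = 636268 * 30 = 19088040 kWh
LCOE = 4825571 / 19088040
LCOE = 0.2528 $/kWh

0.2528


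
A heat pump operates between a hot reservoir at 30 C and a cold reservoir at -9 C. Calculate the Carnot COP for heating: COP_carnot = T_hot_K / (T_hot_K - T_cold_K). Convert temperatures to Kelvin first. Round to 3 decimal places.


Convert to Kelvin:
  T_hot = 30 + 273.15 = 303.15 K
  T_cold = -9 + 273.15 = 264.15 K
Apply Carnot COP formula:
  COP = T_hot_K / (T_hot_K - T_cold_K) = 303.15 / 39.0
  COP = 7.773

7.773


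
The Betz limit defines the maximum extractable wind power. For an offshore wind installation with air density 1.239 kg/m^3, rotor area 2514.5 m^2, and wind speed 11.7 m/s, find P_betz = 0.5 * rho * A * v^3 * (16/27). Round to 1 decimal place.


The Betz coefficient Cp_max = 16/27 = 0.5926
v^3 = 11.7^3 = 1601.613
P_betz = 0.5 * rho * A * v^3 * Cp_max
P_betz = 0.5 * 1.239 * 2514.5 * 1601.613 * 0.5926
P_betz = 1478450.4 W

1478450.4


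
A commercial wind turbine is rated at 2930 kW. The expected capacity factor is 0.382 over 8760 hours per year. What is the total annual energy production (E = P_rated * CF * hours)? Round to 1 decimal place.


Annual energy = rated_kW * capacity_factor * hours_per_year
Given: P_rated = 2930 kW, CF = 0.382, hours = 8760
E = 2930 * 0.382 * 8760
E = 9804717.6 kWh

9804717.6


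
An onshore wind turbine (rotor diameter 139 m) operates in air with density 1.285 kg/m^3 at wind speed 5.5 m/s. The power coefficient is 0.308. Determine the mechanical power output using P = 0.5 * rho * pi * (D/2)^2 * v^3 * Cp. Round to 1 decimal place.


Step 1 -- Compute swept area:
  A = pi * (D/2)^2 = pi * (139/2)^2 = 15174.68 m^2
Step 2 -- Apply wind power equation:
  P = 0.5 * rho * A * v^3 * Cp
  v^3 = 5.5^3 = 166.375
  P = 0.5 * 1.285 * 15174.68 * 166.375 * 0.308
  P = 499610.3 W

499610.3


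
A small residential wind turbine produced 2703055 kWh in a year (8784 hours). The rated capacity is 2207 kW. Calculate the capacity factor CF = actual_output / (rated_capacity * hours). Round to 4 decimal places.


Capacity factor = actual output / maximum possible output
Maximum possible = rated * hours = 2207 * 8784 = 19386288 kWh
CF = 2703055 / 19386288
CF = 0.1394

0.1394


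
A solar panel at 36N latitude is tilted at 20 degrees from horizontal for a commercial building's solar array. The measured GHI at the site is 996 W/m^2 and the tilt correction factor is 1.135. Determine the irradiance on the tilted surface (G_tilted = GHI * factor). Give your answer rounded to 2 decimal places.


Identify the given values:
  GHI = 996 W/m^2, tilt correction factor = 1.135
Apply the formula G_tilted = GHI * factor:
  G_tilted = 996 * 1.135
  G_tilted = 1130.46 W/m^2

1130.46


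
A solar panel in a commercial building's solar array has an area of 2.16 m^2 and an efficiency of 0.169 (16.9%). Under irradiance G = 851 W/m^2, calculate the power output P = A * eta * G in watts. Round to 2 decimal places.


Use the solar power formula P = A * eta * G.
Given: A = 2.16 m^2, eta = 0.169, G = 851 W/m^2
P = 2.16 * 0.169 * 851
P = 310.65 W

310.65


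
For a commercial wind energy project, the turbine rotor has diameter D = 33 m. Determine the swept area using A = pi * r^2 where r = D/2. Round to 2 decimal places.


Compute the rotor radius:
  r = D / 2 = 33 / 2 = 16.5 m
Calculate swept area:
  A = pi * r^2 = pi * 16.5^2
  A = 855.30 m^2

855.30


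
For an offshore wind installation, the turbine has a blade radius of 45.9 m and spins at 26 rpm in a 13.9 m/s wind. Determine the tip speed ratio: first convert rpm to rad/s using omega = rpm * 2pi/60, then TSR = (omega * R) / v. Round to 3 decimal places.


Convert rotational speed to rad/s:
  omega = 26 * 2 * pi / 60 = 2.7227 rad/s
Compute tip speed:
  v_tip = omega * R = 2.7227 * 45.9 = 124.973 m/s
Tip speed ratio:
  TSR = v_tip / v_wind = 124.973 / 13.9 = 8.991

8.991


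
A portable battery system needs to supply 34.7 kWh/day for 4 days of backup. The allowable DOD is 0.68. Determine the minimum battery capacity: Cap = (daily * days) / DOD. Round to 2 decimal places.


Total energy needed = daily * days = 34.7 * 4 = 138.8 kWh
Account for depth of discharge:
  Cap = total_energy / DOD = 138.8 / 0.68
  Cap = 204.12 kWh

204.12


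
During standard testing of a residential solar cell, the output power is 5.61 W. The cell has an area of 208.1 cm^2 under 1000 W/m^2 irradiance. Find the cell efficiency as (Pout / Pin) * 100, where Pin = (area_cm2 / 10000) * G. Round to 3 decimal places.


First compute the input power:
  Pin = area_cm2 / 10000 * G = 208.1 / 10000 * 1000 = 20.81 W
Then compute efficiency:
  Efficiency = (Pout / Pin) * 100 = (5.61 / 20.81) * 100
  Efficiency = 26.958%

26.958


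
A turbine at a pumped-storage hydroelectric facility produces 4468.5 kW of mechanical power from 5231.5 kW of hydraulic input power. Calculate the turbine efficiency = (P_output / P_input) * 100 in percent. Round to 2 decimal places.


Turbine efficiency = (output power / input power) * 100
eta = (4468.5 / 5231.5) * 100
eta = 85.42%

85.42


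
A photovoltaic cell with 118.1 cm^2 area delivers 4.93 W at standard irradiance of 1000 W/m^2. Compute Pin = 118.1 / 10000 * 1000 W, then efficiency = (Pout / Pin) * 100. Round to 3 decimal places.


First compute the input power:
  Pin = area_cm2 / 10000 * G = 118.1 / 10000 * 1000 = 11.81 W
Then compute efficiency:
  Efficiency = (Pout / Pin) * 100 = (4.93 / 11.81) * 100
  Efficiency = 41.744%

41.744


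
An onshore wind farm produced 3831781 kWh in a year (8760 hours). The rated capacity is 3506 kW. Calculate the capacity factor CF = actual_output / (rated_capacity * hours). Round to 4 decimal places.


Capacity factor = actual output / maximum possible output
Maximum possible = rated * hours = 3506 * 8760 = 30712560 kWh
CF = 3831781 / 30712560
CF = 0.1248

0.1248


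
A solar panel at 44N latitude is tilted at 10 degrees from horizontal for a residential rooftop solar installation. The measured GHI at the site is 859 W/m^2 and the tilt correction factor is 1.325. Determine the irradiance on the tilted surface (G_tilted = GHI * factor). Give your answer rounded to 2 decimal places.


Identify the given values:
  GHI = 859 W/m^2, tilt correction factor = 1.325
Apply the formula G_tilted = GHI * factor:
  G_tilted = 859 * 1.325
  G_tilted = 1138.18 W/m^2

1138.18


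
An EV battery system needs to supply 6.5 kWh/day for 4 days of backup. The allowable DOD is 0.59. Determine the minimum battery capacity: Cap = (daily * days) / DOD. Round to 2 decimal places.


Total energy needed = daily * days = 6.5 * 4 = 26.0 kWh
Account for depth of discharge:
  Cap = total_energy / DOD = 26.0 / 0.59
  Cap = 44.07 kWh

44.07


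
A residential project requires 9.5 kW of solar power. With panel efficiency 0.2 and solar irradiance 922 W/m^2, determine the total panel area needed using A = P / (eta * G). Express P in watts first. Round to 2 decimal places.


Convert target power to watts: P = 9.5 * 1000 = 9500.0 W
Compute denominator: eta * G = 0.2 * 922 = 184.4
Required area A = P / (eta * G) = 9500.0 / 184.4
A = 51.52 m^2

51.52


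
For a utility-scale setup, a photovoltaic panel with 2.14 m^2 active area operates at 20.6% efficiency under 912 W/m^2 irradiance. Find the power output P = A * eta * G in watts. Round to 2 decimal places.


Use the solar power formula P = A * eta * G.
Given: A = 2.14 m^2, eta = 0.206, G = 912 W/m^2
P = 2.14 * 0.206 * 912
P = 402.05 W

402.05


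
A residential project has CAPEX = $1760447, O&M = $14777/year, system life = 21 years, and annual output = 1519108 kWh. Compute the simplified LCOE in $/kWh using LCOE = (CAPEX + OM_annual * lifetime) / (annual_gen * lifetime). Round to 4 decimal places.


Total cost = CAPEX + OM * lifetime = 1760447 + 14777 * 21 = 1760447 + 310317 = 2070764
Total generation = annual * lifetime = 1519108 * 21 = 31901268 kWh
LCOE = 2070764 / 31901268
LCOE = 0.0649 $/kWh

0.0649


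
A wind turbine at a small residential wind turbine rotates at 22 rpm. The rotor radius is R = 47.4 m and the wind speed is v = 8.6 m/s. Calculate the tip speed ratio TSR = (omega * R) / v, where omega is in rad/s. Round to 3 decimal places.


Convert rotational speed to rad/s:
  omega = 22 * 2 * pi / 60 = 2.3038 rad/s
Compute tip speed:
  v_tip = omega * R = 2.3038 * 47.4 = 109.202 m/s
Tip speed ratio:
  TSR = v_tip / v_wind = 109.202 / 8.6 = 12.698

12.698


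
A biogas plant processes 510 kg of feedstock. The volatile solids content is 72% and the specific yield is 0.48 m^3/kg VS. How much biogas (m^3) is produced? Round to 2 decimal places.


Compute volatile solids:
  VS = mass * VS_fraction = 510 * 0.72 = 367.2 kg
Calculate biogas volume:
  Biogas = VS * specific_yield = 367.2 * 0.48
  Biogas = 176.26 m^3

176.26


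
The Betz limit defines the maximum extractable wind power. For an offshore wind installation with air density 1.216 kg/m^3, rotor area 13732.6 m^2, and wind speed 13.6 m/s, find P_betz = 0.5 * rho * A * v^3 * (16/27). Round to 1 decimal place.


The Betz coefficient Cp_max = 16/27 = 0.5926
v^3 = 13.6^3 = 2515.456
P_betz = 0.5 * rho * A * v^3 * Cp_max
P_betz = 0.5 * 1.216 * 13732.6 * 2515.456 * 0.5926
P_betz = 12445985.6 W

12445985.6


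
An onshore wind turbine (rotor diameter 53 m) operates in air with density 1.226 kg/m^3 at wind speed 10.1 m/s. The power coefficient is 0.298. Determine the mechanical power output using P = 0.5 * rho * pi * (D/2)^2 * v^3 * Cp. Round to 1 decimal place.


Step 1 -- Compute swept area:
  A = pi * (D/2)^2 = pi * (53/2)^2 = 2206.18 m^2
Step 2 -- Apply wind power equation:
  P = 0.5 * rho * A * v^3 * Cp
  v^3 = 10.1^3 = 1030.301
  P = 0.5 * 1.226 * 2206.18 * 1030.301 * 0.298
  P = 415224.0 W

415224.0


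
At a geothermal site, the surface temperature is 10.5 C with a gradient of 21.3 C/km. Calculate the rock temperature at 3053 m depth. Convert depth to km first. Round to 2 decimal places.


Convert depth to km: 3053 / 1000 = 3.053 km
Temperature increase = gradient * depth_km = 21.3 * 3.053 = 65.03 C
Temperature at depth = T_surface + delta_T = 10.5 + 65.03
T = 75.53 C

75.53


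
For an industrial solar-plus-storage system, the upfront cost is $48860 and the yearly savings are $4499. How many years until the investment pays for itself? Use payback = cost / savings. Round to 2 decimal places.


Simple payback period = initial cost / annual savings
Payback = 48860 / 4499
Payback = 10.86 years

10.86


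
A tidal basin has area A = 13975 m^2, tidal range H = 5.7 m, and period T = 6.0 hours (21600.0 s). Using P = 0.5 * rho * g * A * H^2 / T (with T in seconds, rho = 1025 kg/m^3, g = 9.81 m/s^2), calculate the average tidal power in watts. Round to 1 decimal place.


Convert period to seconds: T = 6.0 * 3600 = 21600.0 s
H^2 = 5.7^2 = 32.49
P = 0.5 * rho * g * A * H^2 / T
P = 0.5 * 1025 * 9.81 * 13975 * 32.49 / 21600.0
P = 105684.3 W

105684.3


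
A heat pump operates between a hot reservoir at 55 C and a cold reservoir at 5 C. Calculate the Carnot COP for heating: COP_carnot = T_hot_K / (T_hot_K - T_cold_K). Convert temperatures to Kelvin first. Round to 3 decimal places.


Convert to Kelvin:
  T_hot = 55 + 273.15 = 328.15 K
  T_cold = 5 + 273.15 = 278.15 K
Apply Carnot COP formula:
  COP = T_hot_K / (T_hot_K - T_cold_K) = 328.15 / 50.0
  COP = 6.563

6.563


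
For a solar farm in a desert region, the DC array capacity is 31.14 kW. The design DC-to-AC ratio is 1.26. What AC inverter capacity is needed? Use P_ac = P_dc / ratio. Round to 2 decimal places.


The inverter AC capacity is determined by the DC/AC ratio.
Given: P_dc = 31.14 kW, DC/AC ratio = 1.26
P_ac = P_dc / ratio = 31.14 / 1.26
P_ac = 24.71 kW

24.71


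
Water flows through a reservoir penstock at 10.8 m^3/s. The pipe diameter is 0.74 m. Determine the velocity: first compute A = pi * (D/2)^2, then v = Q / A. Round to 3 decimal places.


Compute pipe cross-sectional area:
  A = pi * (D/2)^2 = pi * (0.74/2)^2 = 0.4301 m^2
Calculate velocity:
  v = Q / A = 10.8 / 0.4301
  v = 25.111 m/s

25.111


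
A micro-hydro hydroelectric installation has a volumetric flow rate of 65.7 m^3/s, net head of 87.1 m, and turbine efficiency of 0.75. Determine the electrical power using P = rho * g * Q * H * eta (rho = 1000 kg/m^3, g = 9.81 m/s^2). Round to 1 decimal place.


Apply the hydropower formula P = rho * g * Q * H * eta
rho * g = 1000 * 9.81 = 9810.0
P = 9810.0 * 65.7 * 87.1 * 0.75
P = 42103073.0 W

42103073.0


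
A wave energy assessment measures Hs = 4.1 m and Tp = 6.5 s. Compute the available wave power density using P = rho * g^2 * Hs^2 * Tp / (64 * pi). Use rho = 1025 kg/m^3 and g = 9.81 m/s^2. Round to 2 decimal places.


Apply wave power formula:
  g^2 = 9.81^2 = 96.2361
  Hs^2 = 4.1^2 = 16.81
  Numerator = rho * g^2 * Hs^2 * Tp = 1025 * 96.2361 * 16.81 * 6.5 = 10778118.4
  Denominator = 64 * pi = 201.0619
  P = 10778118.4 / 201.0619 = 53605.96 W/m

53605.96


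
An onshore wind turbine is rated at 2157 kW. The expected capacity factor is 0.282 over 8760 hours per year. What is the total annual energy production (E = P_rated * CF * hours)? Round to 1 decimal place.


Annual energy = rated_kW * capacity_factor * hours_per_year
Given: P_rated = 2157 kW, CF = 0.282, hours = 8760
E = 2157 * 0.282 * 8760
E = 5328480.2 kWh

5328480.2


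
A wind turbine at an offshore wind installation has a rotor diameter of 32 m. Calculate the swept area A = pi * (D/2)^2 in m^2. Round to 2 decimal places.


Compute the rotor radius:
  r = D / 2 = 32 / 2 = 16.0 m
Calculate swept area:
  A = pi * r^2 = pi * 16.0^2
  A = 804.25 m^2

804.25


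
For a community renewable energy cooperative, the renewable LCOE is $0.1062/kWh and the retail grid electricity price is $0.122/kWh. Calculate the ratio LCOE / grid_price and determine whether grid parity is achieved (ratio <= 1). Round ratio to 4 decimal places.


Compare LCOE to grid price:
  LCOE = $0.1062/kWh, Grid price = $0.122/kWh
  Ratio = LCOE / grid_price = 0.1062 / 0.122 = 0.8705
  Grid parity achieved (ratio <= 1)? yes

0.8705


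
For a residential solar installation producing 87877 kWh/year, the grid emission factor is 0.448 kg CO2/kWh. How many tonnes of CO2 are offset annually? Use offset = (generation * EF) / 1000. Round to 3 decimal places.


CO2 offset in kg = generation * emission_factor
CO2 offset = 87877 * 0.448 = 39368.9 kg
Convert to tonnes:
  CO2 offset = 39368.9 / 1000 = 39.369 tonnes

39.369


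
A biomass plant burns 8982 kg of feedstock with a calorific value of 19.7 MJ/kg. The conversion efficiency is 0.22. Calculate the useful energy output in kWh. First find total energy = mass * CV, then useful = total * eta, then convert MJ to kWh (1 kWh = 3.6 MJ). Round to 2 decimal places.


Total energy = mass * CV = 8982 * 19.7 = 176945.4 MJ
Useful energy = total * eta = 176945.4 * 0.22 = 38927.99 MJ
Convert to kWh: 38927.99 / 3.6
Useful energy = 10813.33 kWh

10813.33


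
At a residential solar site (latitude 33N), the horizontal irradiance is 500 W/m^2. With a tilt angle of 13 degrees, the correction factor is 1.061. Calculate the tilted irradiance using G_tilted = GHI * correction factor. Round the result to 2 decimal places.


Identify the given values:
  GHI = 500 W/m^2, tilt correction factor = 1.061
Apply the formula G_tilted = GHI * factor:
  G_tilted = 500 * 1.061
  G_tilted = 530.50 W/m^2

530.50


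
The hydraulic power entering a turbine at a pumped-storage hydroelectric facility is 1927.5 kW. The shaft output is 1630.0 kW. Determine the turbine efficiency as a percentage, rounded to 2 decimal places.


Turbine efficiency = (output power / input power) * 100
eta = (1630.0 / 1927.5) * 100
eta = 84.57%

84.57


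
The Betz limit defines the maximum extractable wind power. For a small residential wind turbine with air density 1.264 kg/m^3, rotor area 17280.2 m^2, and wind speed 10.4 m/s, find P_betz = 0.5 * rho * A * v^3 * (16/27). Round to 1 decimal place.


The Betz coefficient Cp_max = 16/27 = 0.5926
v^3 = 10.4^3 = 1124.864
P_betz = 0.5 * rho * A * v^3 * Cp_max
P_betz = 0.5 * 1.264 * 17280.2 * 1124.864 * 0.5926
P_betz = 7279844.1 W

7279844.1


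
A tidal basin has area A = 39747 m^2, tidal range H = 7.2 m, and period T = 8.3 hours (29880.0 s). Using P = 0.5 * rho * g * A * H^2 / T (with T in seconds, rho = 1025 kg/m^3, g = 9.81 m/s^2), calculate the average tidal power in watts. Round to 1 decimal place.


Convert period to seconds: T = 8.3 * 3600 = 29880.0 s
H^2 = 7.2^2 = 51.84
P = 0.5 * rho * g * A * H^2 / T
P = 0.5 * 1025 * 9.81 * 39747 * 51.84 / 29880.0
P = 346698.2 W

346698.2


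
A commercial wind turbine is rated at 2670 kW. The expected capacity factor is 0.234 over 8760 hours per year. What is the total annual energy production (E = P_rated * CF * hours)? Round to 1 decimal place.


Annual energy = rated_kW * capacity_factor * hours_per_year
Given: P_rated = 2670 kW, CF = 0.234, hours = 8760
E = 2670 * 0.234 * 8760
E = 5473072.8 kWh

5473072.8


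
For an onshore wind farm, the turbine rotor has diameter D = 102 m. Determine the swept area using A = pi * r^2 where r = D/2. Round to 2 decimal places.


Compute the rotor radius:
  r = D / 2 = 102 / 2 = 51.0 m
Calculate swept area:
  A = pi * r^2 = pi * 51.0^2
  A = 8171.28 m^2

8171.28


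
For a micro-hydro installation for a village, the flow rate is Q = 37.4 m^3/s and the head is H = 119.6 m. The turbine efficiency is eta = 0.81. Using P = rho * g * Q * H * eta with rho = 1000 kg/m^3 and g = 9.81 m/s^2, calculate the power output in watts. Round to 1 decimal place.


Apply the hydropower formula P = rho * g * Q * H * eta
rho * g = 1000 * 9.81 = 9810.0
P = 9810.0 * 37.4 * 119.6 * 0.81
P = 35543223.1 W

35543223.1


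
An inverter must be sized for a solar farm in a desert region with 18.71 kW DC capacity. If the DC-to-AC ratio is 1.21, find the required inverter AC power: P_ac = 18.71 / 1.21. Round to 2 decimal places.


The inverter AC capacity is determined by the DC/AC ratio.
Given: P_dc = 18.71 kW, DC/AC ratio = 1.21
P_ac = P_dc / ratio = 18.71 / 1.21
P_ac = 15.46 kW

15.46


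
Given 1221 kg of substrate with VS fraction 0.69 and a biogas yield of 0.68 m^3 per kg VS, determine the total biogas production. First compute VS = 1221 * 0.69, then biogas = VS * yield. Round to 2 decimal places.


Compute volatile solids:
  VS = mass * VS_fraction = 1221 * 0.69 = 842.49 kg
Calculate biogas volume:
  Biogas = VS * specific_yield = 842.49 * 0.68
  Biogas = 572.89 m^3

572.89


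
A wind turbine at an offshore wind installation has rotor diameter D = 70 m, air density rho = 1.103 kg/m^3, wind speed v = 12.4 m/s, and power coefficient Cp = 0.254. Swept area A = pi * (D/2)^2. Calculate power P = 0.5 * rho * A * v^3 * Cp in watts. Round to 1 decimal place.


Step 1 -- Compute swept area:
  A = pi * (D/2)^2 = pi * (70/2)^2 = 3848.45 m^2
Step 2 -- Apply wind power equation:
  P = 0.5 * rho * A * v^3 * Cp
  v^3 = 12.4^3 = 1906.624
  P = 0.5 * 1.103 * 3848.45 * 1906.624 * 0.254
  P = 1027851.2 W

1027851.2


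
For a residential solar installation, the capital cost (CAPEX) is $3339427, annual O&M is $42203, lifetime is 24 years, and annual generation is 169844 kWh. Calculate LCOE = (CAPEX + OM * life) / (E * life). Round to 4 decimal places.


Total cost = CAPEX + OM * lifetime = 3339427 + 42203 * 24 = 3339427 + 1012872 = 4352299
Total generation = annual * lifetime = 169844 * 24 = 4076256 kWh
LCOE = 4352299 / 4076256
LCOE = 1.0677 $/kWh

1.0677


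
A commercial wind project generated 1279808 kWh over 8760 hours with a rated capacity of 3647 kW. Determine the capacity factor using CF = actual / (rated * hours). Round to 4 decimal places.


Capacity factor = actual output / maximum possible output
Maximum possible = rated * hours = 3647 * 8760 = 31947720 kWh
CF = 1279808 / 31947720
CF = 0.0401

0.0401


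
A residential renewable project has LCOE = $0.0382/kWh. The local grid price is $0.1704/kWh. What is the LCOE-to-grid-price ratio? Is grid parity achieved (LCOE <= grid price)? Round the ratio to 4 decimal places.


Compare LCOE to grid price:
  LCOE = $0.0382/kWh, Grid price = $0.1704/kWh
  Ratio = LCOE / grid_price = 0.0382 / 0.1704 = 0.2242
  Grid parity achieved (ratio <= 1)? yes

0.2242


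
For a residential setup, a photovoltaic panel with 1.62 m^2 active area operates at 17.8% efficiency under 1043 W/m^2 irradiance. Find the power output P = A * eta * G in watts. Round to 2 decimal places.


Use the solar power formula P = A * eta * G.
Given: A = 1.62 m^2, eta = 0.178, G = 1043 W/m^2
P = 1.62 * 0.178 * 1043
P = 300.76 W

300.76


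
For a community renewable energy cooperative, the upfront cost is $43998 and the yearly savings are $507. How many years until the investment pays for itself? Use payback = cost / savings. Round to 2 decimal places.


Simple payback period = initial cost / annual savings
Payback = 43998 / 507
Payback = 86.78 years

86.78


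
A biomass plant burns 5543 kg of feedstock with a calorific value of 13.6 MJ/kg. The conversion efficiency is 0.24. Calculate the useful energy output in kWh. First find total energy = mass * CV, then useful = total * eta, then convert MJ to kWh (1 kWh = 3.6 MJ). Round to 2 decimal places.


Total energy = mass * CV = 5543 * 13.6 = 75384.8 MJ
Useful energy = total * eta = 75384.8 * 0.24 = 18092.35 MJ
Convert to kWh: 18092.35 / 3.6
Useful energy = 5025.65 kWh

5025.65


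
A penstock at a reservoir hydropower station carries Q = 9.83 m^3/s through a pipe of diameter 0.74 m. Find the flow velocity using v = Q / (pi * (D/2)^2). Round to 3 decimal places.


Compute pipe cross-sectional area:
  A = pi * (D/2)^2 = pi * (0.74/2)^2 = 0.4301 m^2
Calculate velocity:
  v = Q / A = 9.83 / 0.4301
  v = 22.856 m/s

22.856


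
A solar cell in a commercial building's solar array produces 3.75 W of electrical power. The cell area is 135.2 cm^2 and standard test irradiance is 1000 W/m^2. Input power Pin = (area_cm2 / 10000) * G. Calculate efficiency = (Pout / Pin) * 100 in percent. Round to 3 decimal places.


First compute the input power:
  Pin = area_cm2 / 10000 * G = 135.2 / 10000 * 1000 = 13.52 W
Then compute efficiency:
  Efficiency = (Pout / Pin) * 100 = (3.75 / 13.52) * 100
  Efficiency = 27.737%

27.737


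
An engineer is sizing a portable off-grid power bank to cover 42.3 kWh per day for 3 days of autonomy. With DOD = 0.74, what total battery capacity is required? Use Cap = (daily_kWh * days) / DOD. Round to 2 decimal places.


Total energy needed = daily * days = 42.3 * 3 = 126.9 kWh
Account for depth of discharge:
  Cap = total_energy / DOD = 126.9 / 0.74
  Cap = 171.49 kWh

171.49


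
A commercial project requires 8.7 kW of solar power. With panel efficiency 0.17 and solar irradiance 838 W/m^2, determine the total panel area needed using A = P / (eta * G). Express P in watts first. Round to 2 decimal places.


Convert target power to watts: P = 8.7 * 1000 = 8700.0 W
Compute denominator: eta * G = 0.17 * 838 = 142.46
Required area A = P / (eta * G) = 8700.0 / 142.46
A = 61.07 m^2

61.07


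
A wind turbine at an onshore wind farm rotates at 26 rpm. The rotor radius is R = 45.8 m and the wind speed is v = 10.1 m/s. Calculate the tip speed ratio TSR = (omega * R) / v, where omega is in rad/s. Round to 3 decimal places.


Convert rotational speed to rad/s:
  omega = 26 * 2 * pi / 60 = 2.7227 rad/s
Compute tip speed:
  v_tip = omega * R = 2.7227 * 45.8 = 124.7 m/s
Tip speed ratio:
  TSR = v_tip / v_wind = 124.7 / 10.1 = 12.347

12.347


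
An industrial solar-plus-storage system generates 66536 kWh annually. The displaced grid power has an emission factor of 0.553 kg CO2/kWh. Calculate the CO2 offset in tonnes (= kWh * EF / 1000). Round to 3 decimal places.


CO2 offset in kg = generation * emission_factor
CO2 offset = 66536 * 0.553 = 36794.41 kg
Convert to tonnes:
  CO2 offset = 36794.41 / 1000 = 36.794 tonnes

36.794


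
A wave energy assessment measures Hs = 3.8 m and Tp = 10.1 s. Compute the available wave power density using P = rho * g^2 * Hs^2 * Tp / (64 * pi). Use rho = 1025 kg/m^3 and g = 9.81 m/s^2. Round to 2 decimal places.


Apply wave power formula:
  g^2 = 9.81^2 = 96.2361
  Hs^2 = 3.8^2 = 14.44
  Numerator = rho * g^2 * Hs^2 * Tp = 1025 * 96.2361 * 14.44 * 10.1 = 14386344.21
  Denominator = 64 * pi = 201.0619
  P = 14386344.21 / 201.0619 = 71551.81 W/m

71551.81


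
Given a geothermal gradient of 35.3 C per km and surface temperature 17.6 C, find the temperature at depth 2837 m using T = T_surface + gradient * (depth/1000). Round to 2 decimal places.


Convert depth to km: 2837 / 1000 = 2.837 km
Temperature increase = gradient * depth_km = 35.3 * 2.837 = 100.15 C
Temperature at depth = T_surface + delta_T = 17.6 + 100.15
T = 117.75 C

117.75


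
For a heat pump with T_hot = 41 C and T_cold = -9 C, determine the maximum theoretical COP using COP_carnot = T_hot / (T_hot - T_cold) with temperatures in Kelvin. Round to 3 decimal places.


Convert to Kelvin:
  T_hot = 41 + 273.15 = 314.15 K
  T_cold = -9 + 273.15 = 264.15 K
Apply Carnot COP formula:
  COP = T_hot_K / (T_hot_K - T_cold_K) = 314.15 / 50.0
  COP = 6.283

6.283


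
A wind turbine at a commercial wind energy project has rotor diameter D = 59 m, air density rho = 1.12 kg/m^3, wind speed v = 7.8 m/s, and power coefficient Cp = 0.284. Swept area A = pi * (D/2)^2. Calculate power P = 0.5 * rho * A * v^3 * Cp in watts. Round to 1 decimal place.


Step 1 -- Compute swept area:
  A = pi * (D/2)^2 = pi * (59/2)^2 = 2733.97 m^2
Step 2 -- Apply wind power equation:
  P = 0.5 * rho * A * v^3 * Cp
  v^3 = 7.8^3 = 474.552
  P = 0.5 * 1.12 * 2733.97 * 474.552 * 0.284
  P = 206340.3 W

206340.3


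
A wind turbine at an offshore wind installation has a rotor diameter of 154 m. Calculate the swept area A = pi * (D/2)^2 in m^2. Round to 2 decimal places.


Compute the rotor radius:
  r = D / 2 = 154 / 2 = 77.0 m
Calculate swept area:
  A = pi * r^2 = pi * 77.0^2
  A = 18626.50 m^2

18626.50


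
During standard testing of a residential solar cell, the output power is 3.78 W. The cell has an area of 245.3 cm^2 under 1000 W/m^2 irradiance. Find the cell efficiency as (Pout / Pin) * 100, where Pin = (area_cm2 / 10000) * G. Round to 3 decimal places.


First compute the input power:
  Pin = area_cm2 / 10000 * G = 245.3 / 10000 * 1000 = 24.53 W
Then compute efficiency:
  Efficiency = (Pout / Pin) * 100 = (3.78 / 24.53) * 100
  Efficiency = 15.410%

15.410


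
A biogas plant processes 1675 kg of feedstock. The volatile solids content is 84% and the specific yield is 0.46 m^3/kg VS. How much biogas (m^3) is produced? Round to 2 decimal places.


Compute volatile solids:
  VS = mass * VS_fraction = 1675 * 0.84 = 1407.0 kg
Calculate biogas volume:
  Biogas = VS * specific_yield = 1407.0 * 0.46
  Biogas = 647.22 m^3

647.22


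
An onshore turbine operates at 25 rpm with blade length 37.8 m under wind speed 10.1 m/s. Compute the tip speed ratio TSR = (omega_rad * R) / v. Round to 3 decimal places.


Convert rotational speed to rad/s:
  omega = 25 * 2 * pi / 60 = 2.618 rad/s
Compute tip speed:
  v_tip = omega * R = 2.618 * 37.8 = 98.96 m/s
Tip speed ratio:
  TSR = v_tip / v_wind = 98.96 / 10.1 = 9.798

9.798


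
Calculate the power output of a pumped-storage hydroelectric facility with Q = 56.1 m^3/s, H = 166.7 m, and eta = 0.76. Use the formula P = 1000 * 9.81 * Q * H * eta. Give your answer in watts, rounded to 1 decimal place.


Apply the hydropower formula P = rho * g * Q * H * eta
rho * g = 1000 * 9.81 = 9810.0
P = 9810.0 * 56.1 * 166.7 * 0.76
P = 69723802.0 W

69723802.0


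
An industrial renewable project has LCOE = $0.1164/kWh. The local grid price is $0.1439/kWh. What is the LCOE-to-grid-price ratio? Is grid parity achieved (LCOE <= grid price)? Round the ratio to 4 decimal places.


Compare LCOE to grid price:
  LCOE = $0.1164/kWh, Grid price = $0.1439/kWh
  Ratio = LCOE / grid_price = 0.1164 / 0.1439 = 0.8089
  Grid parity achieved (ratio <= 1)? yes

0.8089


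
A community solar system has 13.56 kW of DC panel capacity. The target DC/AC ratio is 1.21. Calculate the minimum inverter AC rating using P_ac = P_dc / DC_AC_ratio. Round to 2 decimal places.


The inverter AC capacity is determined by the DC/AC ratio.
Given: P_dc = 13.56 kW, DC/AC ratio = 1.21
P_ac = P_dc / ratio = 13.56 / 1.21
P_ac = 11.21 kW

11.21


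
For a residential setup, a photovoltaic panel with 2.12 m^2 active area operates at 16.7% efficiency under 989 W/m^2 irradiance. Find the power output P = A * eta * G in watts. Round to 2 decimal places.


Use the solar power formula P = A * eta * G.
Given: A = 2.12 m^2, eta = 0.167, G = 989 W/m^2
P = 2.12 * 0.167 * 989
P = 350.15 W

350.15


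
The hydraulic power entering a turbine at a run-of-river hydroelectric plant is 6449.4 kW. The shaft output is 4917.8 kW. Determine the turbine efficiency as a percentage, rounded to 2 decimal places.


Turbine efficiency = (output power / input power) * 100
eta = (4917.8 / 6449.4) * 100
eta = 76.25%

76.25


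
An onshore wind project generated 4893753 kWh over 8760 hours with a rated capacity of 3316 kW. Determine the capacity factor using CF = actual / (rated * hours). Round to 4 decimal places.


Capacity factor = actual output / maximum possible output
Maximum possible = rated * hours = 3316 * 8760 = 29048160 kWh
CF = 4893753 / 29048160
CF = 0.1685

0.1685


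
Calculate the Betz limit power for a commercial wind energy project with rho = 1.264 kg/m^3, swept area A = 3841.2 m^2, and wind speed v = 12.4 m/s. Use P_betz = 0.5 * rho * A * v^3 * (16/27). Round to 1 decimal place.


The Betz coefficient Cp_max = 16/27 = 0.5926
v^3 = 12.4^3 = 1906.624
P_betz = 0.5 * rho * A * v^3 * Cp_max
P_betz = 0.5 * 1.264 * 3841.2 * 1906.624 * 0.5926
P_betz = 2742870.3 W

2742870.3


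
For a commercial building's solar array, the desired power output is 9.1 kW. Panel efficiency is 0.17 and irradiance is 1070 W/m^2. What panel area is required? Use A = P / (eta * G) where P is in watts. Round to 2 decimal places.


Convert target power to watts: P = 9.1 * 1000 = 9100.0 W
Compute denominator: eta * G = 0.17 * 1070 = 181.9
Required area A = P / (eta * G) = 9100.0 / 181.9
A = 50.03 m^2

50.03


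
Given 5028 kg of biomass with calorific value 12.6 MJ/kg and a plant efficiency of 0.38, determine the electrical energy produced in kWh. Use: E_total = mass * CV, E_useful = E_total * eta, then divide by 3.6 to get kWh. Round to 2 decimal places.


Total energy = mass * CV = 5028 * 12.6 = 63352.8 MJ
Useful energy = total * eta = 63352.8 * 0.38 = 24074.06 MJ
Convert to kWh: 24074.06 / 3.6
Useful energy = 6687.24 kWh

6687.24


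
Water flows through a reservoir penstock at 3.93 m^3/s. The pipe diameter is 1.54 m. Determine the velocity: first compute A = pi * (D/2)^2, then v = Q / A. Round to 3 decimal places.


Compute pipe cross-sectional area:
  A = pi * (D/2)^2 = pi * (1.54/2)^2 = 1.8627 m^2
Calculate velocity:
  v = Q / A = 3.93 / 1.8627
  v = 2.110 m/s

2.110


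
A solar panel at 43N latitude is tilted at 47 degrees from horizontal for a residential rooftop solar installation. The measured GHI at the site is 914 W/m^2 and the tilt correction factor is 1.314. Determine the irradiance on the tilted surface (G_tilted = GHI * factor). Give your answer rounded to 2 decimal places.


Identify the given values:
  GHI = 914 W/m^2, tilt correction factor = 1.314
Apply the formula G_tilted = GHI * factor:
  G_tilted = 914 * 1.314
  G_tilted = 1201.00 W/m^2

1201.00


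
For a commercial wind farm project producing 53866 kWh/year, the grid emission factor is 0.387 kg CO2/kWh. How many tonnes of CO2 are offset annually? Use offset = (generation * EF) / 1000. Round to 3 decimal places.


CO2 offset in kg = generation * emission_factor
CO2 offset = 53866 * 0.387 = 20846.14 kg
Convert to tonnes:
  CO2 offset = 20846.14 / 1000 = 20.846 tonnes

20.846


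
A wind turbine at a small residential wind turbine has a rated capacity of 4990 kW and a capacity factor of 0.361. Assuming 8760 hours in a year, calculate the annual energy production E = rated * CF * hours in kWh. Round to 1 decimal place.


Annual energy = rated_kW * capacity_factor * hours_per_year
Given: P_rated = 4990 kW, CF = 0.361, hours = 8760
E = 4990 * 0.361 * 8760
E = 15780176.4 kWh

15780176.4


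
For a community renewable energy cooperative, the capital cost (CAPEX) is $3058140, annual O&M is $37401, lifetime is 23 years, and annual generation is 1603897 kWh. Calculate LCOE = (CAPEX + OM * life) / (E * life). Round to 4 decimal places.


Total cost = CAPEX + OM * lifetime = 3058140 + 37401 * 23 = 3058140 + 860223 = 3918363
Total generation = annual * lifetime = 1603897 * 23 = 36889631 kWh
LCOE = 3918363 / 36889631
LCOE = 0.1062 $/kWh

0.1062


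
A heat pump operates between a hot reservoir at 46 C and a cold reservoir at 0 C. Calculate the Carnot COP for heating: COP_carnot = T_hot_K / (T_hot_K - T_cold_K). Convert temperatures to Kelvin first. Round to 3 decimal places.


Convert to Kelvin:
  T_hot = 46 + 273.15 = 319.15 K
  T_cold = 0 + 273.15 = 273.15 K
Apply Carnot COP formula:
  COP = T_hot_K / (T_hot_K - T_cold_K) = 319.15 / 46.0
  COP = 6.938

6.938
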